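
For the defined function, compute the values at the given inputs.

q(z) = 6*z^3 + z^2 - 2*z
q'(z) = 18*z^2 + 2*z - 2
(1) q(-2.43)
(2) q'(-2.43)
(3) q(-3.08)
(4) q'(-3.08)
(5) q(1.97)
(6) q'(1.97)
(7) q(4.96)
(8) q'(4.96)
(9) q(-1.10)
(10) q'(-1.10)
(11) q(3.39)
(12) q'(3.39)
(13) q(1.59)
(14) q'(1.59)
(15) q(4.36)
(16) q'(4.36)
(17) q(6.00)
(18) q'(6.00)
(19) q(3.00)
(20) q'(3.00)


(1) = -75.33
(2) = 99.43
(3) = -159.66
(4) = 162.60
(5) = 45.81
(6) = 71.80
(7) = 746.83
(8) = 450.75
(9) = -4.58
(10) = 17.58
(11) = 238.46
(12) = 211.64
(13) = 23.47
(14) = 46.69
(15) = 507.58
(16) = 348.89
(17) = 1320.00
(18) = 658.00
(19) = 165.00
(20) = 166.00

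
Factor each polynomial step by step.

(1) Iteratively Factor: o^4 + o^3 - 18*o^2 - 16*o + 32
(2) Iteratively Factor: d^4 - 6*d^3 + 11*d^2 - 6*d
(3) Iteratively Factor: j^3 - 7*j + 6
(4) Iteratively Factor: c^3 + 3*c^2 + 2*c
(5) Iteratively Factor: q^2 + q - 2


(1) = (o + 2)*(o^3 - o^2 - 16*o + 16) = (o - 4)*(o + 2)*(o^2 + 3*o - 4) = (o - 4)*(o - 1)*(o + 2)*(o + 4)
(2) = (d - 3)*(d^3 - 3*d^2 + 2*d) = (d - 3)*(d - 1)*(d^2 - 2*d) = d*(d - 3)*(d - 1)*(d - 2)
(3) = (j - 1)*(j^2 + j - 6) = (j - 1)*(j + 3)*(j - 2)
(4) = (c + 2)*(c^2 + c) = (c + 1)*(c + 2)*(c)
(5) = (q - 1)*(q + 2)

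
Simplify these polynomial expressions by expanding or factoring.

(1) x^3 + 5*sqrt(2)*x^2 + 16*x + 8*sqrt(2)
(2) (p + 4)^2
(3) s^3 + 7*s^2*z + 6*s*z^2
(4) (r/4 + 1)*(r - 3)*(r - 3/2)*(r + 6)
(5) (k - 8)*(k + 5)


(1) = (x + sqrt(2))*(x + 2*sqrt(2))^2
(2) = p^2 + 8*p + 16
(3) = s*(s + z)*(s + 6*z)
(4) = r^4/4 + 11*r^3/8 - 33*r^2/8 - 63*r/4 + 27
(5) = k^2 - 3*k - 40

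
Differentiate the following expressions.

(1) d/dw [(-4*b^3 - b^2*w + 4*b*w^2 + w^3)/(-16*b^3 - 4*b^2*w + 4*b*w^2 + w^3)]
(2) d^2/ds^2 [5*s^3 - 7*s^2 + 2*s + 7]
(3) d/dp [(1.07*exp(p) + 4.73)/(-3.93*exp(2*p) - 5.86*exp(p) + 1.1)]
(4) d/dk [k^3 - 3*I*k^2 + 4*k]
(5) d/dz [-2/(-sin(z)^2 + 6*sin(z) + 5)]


(1) = -6*b^2*w/(16*b^4 - 8*b^2*w^2 + w^4)
(2) = 30*s - 14
(3) = (4.2051*exp(2*p) + 37.1778*exp(p) + 28.8948)*exp(p)/(15.4449*exp(4*p) + 46.0596*exp(3*p) + 25.6936*exp(2*p) - 12.892*exp(p) + 1.21)
(4) = 3*k^2 - 6*I*k + 4
(5) = 4*(3 - sin(z))*cos(z)/(6*sin(z) + cos(z)^2 + 4)^2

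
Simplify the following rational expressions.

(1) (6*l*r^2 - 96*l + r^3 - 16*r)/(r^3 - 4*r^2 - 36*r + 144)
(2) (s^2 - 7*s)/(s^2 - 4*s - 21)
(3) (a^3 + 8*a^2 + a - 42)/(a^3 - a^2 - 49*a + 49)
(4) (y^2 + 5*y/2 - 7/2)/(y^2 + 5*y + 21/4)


(1) = (6*l*r + 24*l + r^2 + 4*r)/(r^2 - 36)
(2) = s/(s + 3)
(3) = (a^2 + a - 6)/(a^2 - 8*a + 7)
(4) = (2*y - 2)/(2*y + 3)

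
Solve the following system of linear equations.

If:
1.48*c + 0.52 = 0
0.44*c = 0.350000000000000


Then:
No Solution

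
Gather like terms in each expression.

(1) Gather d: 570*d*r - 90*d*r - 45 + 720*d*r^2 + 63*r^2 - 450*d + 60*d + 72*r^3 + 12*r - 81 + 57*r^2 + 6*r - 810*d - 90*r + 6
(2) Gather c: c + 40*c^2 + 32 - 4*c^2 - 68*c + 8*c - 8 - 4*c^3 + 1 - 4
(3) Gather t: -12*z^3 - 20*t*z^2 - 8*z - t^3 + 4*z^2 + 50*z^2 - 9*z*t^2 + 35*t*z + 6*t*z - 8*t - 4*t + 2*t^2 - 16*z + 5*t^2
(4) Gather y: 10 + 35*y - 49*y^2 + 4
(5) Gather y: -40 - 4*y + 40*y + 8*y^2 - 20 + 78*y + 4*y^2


(1) = d*(720*r^2 + 480*r - 1200) + 72*r^3 + 120*r^2 - 72*r - 120
(2) = -4*c^3 + 36*c^2 - 59*c + 21
(3) = -t^3 + t^2*(7 - 9*z) + t*(-20*z^2 + 41*z - 12) - 12*z^3 + 54*z^2 - 24*z
(4) = -49*y^2 + 35*y + 14
(5) = 12*y^2 + 114*y - 60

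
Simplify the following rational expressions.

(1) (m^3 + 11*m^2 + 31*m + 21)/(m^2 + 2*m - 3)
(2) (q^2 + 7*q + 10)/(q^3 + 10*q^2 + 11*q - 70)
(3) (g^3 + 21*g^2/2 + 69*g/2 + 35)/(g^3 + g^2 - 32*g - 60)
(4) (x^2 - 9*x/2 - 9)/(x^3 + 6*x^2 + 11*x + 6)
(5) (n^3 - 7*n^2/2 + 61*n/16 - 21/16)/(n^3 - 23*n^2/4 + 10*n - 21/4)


(1) = (m^2 + 8*m + 7)/(m - 1)
(2) = (q + 2)/(q^2 + 5*q - 14)
(3) = (2*g + 7)/(2*g - 12)
(4) = (2*x^2 - 9*x - 18)/(2*x^3 + 12*x^2 + 22*x + 12)
(5) = (4*n - 3)/(4*n - 12)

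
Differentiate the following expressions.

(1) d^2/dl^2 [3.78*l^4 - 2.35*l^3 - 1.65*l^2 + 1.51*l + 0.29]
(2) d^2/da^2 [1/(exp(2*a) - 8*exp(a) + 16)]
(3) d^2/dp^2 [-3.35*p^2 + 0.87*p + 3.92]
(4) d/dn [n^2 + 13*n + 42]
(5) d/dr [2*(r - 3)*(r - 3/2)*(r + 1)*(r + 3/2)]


(1) = 45.36*l^2 - 14.1*l - 3.3
(2) = 4*(exp(a) + 2)*exp(a)/(exp(4*a) - 16*exp(3*a) + 96*exp(2*a) - 256*exp(a) + 256)
(3) = -6.70000000000000
(4) = 2*n + 13
(5) = 8*r^3 - 12*r^2 - 21*r + 9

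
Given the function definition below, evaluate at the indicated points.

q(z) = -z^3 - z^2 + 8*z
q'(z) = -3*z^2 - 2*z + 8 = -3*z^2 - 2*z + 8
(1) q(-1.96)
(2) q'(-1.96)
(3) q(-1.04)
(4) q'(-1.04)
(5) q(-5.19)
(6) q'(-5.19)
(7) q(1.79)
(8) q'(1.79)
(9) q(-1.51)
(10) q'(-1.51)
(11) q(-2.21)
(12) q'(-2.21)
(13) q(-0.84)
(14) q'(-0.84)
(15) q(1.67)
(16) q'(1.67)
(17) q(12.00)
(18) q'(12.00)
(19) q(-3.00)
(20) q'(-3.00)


(1) = -11.99
(2) = 0.40
(3) = -8.28
(4) = 6.84
(5) = 71.34
(6) = -62.43
(7) = 5.38
(8) = -5.19
(9) = -10.92
(10) = 4.18
(11) = -11.77
(12) = -2.23
(13) = -6.83
(14) = 7.56
(15) = 5.91
(16) = -3.71
(17) = -1776.00
(18) = -448.00
(19) = -6.00
(20) = -13.00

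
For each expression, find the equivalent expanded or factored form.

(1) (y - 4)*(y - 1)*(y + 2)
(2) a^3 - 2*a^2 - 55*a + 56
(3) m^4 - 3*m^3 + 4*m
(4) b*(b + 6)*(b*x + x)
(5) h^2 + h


(1) = y^3 - 3*y^2 - 6*y + 8
(2) = (a - 8)*(a - 1)*(a + 7)
(3) = m*(m - 2)^2*(m + 1)
(4) = b^3*x + 7*b^2*x + 6*b*x
(5) = h*(h + 1)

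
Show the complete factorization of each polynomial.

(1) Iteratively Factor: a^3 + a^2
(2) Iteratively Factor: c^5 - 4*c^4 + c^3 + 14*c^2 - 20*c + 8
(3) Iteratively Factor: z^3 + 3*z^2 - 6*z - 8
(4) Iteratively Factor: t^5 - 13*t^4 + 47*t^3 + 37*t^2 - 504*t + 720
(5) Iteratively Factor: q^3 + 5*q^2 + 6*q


(1) = (a + 1)*(a^2) = a*(a + 1)*(a)
(2) = (c - 2)*(c^4 - 2*c^3 - 3*c^2 + 8*c - 4) = (c - 2)*(c - 1)*(c^3 - c^2 - 4*c + 4) = (c - 2)*(c - 1)*(c + 2)*(c^2 - 3*c + 2) = (c - 2)*(c - 1)^2*(c + 2)*(c - 2)
(3) = (z + 4)*(z^2 - z - 2) = (z + 1)*(z + 4)*(z - 2)
(4) = (t - 4)*(t^4 - 9*t^3 + 11*t^2 + 81*t - 180) = (t - 5)*(t - 4)*(t^3 - 4*t^2 - 9*t + 36) = (t - 5)*(t - 4)^2*(t^2 - 9) = (t - 5)*(t - 4)^2*(t - 3)*(t + 3)
(5) = (q + 2)*(q^2 + 3*q) = q*(q + 2)*(q + 3)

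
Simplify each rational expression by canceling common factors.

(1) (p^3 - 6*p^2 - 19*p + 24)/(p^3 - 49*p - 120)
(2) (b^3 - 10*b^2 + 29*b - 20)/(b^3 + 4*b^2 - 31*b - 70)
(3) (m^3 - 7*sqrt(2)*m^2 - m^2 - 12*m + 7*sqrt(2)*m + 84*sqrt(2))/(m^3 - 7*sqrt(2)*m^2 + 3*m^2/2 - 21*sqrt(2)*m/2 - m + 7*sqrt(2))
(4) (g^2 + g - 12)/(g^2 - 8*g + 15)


(1) = (p - 1)/(p + 5)
(2) = (b^2 - 5*b + 4)/(b^2 + 9*b + 14)
(3) = (2*m^2 - 2*m - 24)/(2*m^2 + 3*m - 2)
(4) = (g + 4)/(g - 5)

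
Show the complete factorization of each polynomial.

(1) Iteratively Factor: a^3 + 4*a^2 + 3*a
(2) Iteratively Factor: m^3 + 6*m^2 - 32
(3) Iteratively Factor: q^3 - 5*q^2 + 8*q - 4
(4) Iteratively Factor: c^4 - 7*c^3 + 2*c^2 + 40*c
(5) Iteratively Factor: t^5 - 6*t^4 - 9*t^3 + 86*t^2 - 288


(1) = (a + 3)*(a^2 + a) = (a + 1)*(a + 3)*(a)
(2) = (m - 2)*(m^2 + 8*m + 16) = (m - 2)*(m + 4)*(m + 4)
(3) = (q - 1)*(q^2 - 4*q + 4) = (q - 2)*(q - 1)*(q - 2)
(4) = (c - 4)*(c^3 - 3*c^2 - 10*c) = (c - 4)*(c + 2)*(c^2 - 5*c) = c*(c - 4)*(c + 2)*(c - 5)
(5) = (t - 4)*(t^4 - 2*t^3 - 17*t^2 + 18*t + 72) = (t - 4)^2*(t^3 + 2*t^2 - 9*t - 18) = (t - 4)^2*(t + 3)*(t^2 - t - 6) = (t - 4)^2*(t + 2)*(t + 3)*(t - 3)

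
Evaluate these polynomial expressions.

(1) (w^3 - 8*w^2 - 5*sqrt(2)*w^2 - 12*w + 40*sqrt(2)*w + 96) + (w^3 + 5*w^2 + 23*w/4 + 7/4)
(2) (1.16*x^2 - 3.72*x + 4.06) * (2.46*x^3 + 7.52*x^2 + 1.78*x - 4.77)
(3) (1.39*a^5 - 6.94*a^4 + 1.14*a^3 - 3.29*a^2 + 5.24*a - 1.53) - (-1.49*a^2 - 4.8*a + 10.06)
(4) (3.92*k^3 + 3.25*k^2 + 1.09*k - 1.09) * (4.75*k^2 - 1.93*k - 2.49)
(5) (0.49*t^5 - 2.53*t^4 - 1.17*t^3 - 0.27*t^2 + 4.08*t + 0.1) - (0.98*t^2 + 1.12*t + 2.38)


(1) = 2*w^3 - 5*sqrt(2)*w^2 - 3*w^2 - 25*w/4 + 40*sqrt(2)*w + 391/4
(2) = 2.8536*x^5 - 0.428*x^4 - 15.922*x^3 + 18.3764*x^2 + 24.9712*x - 19.3662
(3) = 1.39*a^5 - 6.94*a^4 + 1.14*a^3 - 1.8*a^2 + 10.04*a - 11.59
(4) = 18.62*k^5 + 7.8719*k^4 - 10.8558*k^3 - 15.3737*k^2 - 0.6104*k + 2.7141
(5) = 0.49*t^5 - 2.53*t^4 - 1.17*t^3 - 1.25*t^2 + 2.96*t - 2.28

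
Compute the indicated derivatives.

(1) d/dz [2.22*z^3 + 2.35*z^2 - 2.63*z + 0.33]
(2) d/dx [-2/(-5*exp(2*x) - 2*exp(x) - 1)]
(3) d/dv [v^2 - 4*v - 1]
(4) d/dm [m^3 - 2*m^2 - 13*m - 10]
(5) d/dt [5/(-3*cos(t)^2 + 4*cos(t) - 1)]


(1) = 6.66*z^2 + 4.7*z - 2.63
(2) = (-20*exp(x) - 4)*exp(x)/(5*exp(2*x) + 2*exp(x) + 1)^2
(3) = 2*v - 4
(4) = 3*m^2 - 4*m - 13
(5) = 10*(2 - 3*cos(t))*sin(t)/(3*cos(t)^2 - 4*cos(t) + 1)^2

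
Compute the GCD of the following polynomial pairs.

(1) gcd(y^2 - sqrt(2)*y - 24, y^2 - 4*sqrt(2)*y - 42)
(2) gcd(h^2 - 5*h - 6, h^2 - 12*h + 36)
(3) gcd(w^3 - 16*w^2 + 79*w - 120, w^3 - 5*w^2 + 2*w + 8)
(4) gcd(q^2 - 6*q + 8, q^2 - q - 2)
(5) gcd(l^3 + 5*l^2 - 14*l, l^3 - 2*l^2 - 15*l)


(1) = y + 3*sqrt(2)
(2) = h - 6
(3) = gcd((w - 8)*(w - 5)*(w - 3), (w - 4)*(w - 2)*(w + 1)) = 1
(4) = gcd((q - 4)*(q - 2), (q - 2)*(q + 1)) = q - 2
(5) = gcd(l*(l - 2)*(l + 7), l*(l - 5)*(l + 3)) = l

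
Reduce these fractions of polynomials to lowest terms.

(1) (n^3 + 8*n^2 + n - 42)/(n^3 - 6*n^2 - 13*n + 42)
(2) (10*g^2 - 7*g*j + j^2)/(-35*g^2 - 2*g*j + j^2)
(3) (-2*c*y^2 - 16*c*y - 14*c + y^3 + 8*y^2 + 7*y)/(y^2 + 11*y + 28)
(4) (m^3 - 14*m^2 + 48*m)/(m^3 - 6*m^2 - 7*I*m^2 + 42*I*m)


(1) = (n + 7)/(n - 7)
(2) = (-10*g^2 + 7*g*j - j^2)/(35*g^2 + 2*g*j - j^2)
(3) = (-2*c*y - 2*c + y^2 + y)/(y + 4)
(4) = (m - 8)/(m - 7*I)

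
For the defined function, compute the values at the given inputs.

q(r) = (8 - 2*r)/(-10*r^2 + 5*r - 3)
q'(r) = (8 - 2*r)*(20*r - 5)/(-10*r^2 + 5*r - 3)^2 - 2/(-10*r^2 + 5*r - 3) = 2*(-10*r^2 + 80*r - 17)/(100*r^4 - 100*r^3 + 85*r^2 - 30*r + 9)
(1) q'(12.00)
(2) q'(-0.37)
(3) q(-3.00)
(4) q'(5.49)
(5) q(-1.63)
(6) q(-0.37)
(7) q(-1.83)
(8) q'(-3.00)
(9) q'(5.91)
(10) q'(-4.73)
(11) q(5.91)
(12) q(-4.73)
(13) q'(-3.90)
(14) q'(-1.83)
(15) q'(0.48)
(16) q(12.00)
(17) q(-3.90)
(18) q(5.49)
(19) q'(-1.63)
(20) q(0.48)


(1) = -0.00
(2) = -2.48
(3) = -0.13
(4) = 0.00
(5) = -0.30
(6) = -1.41
(7) = -0.26
(8) = -0.06
(9) = 0.00
(10) = -0.02
(11) = 0.01
(12) = -0.07
(13) = -0.03
(14) = -0.19
(15) = 4.53
(16) = 0.01
(17) = -0.09
(18) = 0.01
(19) = -0.24
(20) = -2.42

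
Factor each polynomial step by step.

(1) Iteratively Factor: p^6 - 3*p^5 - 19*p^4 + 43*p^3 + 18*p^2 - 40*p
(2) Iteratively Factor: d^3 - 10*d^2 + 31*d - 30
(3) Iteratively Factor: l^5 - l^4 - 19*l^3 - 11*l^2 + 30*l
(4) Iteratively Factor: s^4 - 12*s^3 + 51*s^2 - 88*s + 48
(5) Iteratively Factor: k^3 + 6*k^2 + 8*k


(1) = (p)*(p^5 - 3*p^4 - 19*p^3 + 43*p^2 + 18*p - 40) = p*(p + 1)*(p^4 - 4*p^3 - 15*p^2 + 58*p - 40) = p*(p - 1)*(p + 1)*(p^3 - 3*p^2 - 18*p + 40) = p*(p - 2)*(p - 1)*(p + 1)*(p^2 - p - 20) = p*(p - 5)*(p - 2)*(p - 1)*(p + 1)*(p + 4)
(2) = (d - 5)*(d^2 - 5*d + 6) = (d - 5)*(d - 3)*(d - 2)
(3) = (l + 3)*(l^4 - 4*l^3 - 7*l^2 + 10*l) = (l - 1)*(l + 3)*(l^3 - 3*l^2 - 10*l) = (l - 5)*(l - 1)*(l + 3)*(l^2 + 2*l) = l*(l - 5)*(l - 1)*(l + 3)*(l + 2)
(4) = (s - 4)*(s^3 - 8*s^2 + 19*s - 12) = (s - 4)^2*(s^2 - 4*s + 3) = (s - 4)^2*(s - 3)*(s - 1)
(5) = (k + 4)*(k^2 + 2*k) = (k + 2)*(k + 4)*(k)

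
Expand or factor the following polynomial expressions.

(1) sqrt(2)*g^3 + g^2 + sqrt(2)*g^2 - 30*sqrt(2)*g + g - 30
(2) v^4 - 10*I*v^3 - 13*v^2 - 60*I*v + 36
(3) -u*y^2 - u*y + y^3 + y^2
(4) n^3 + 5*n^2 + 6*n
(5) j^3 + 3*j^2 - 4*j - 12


(1) = (g - 5)*(g + 6)*(sqrt(2)*g + 1)
(2) = (v - 6*I)^2*(v + I)^2
(3) = y*(-u + y)*(y + 1)
(4) = n*(n + 2)*(n + 3)
(5) = (j - 2)*(j + 2)*(j + 3)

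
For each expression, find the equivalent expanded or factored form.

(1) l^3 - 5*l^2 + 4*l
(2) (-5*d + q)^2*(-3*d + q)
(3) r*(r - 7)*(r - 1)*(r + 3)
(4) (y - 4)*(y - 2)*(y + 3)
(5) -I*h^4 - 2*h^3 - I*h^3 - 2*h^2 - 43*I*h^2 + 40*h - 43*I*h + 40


(1) = l*(l - 4)*(l - 1)
(2) = -75*d^3 + 55*d^2*q - 13*d*q^2 + q^3
(3) = r^4 - 5*r^3 - 17*r^2 + 21*r
(4) = y^3 - 3*y^2 - 10*y + 24
(5) = (h - 8*I)*(h + I)*(h + 5*I)*(-I*h - I)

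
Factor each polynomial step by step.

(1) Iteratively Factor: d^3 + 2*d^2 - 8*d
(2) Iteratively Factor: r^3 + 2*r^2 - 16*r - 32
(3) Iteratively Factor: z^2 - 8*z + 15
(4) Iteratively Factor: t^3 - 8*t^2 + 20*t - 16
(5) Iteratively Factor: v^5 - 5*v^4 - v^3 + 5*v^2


(1) = (d - 2)*(d^2 + 4*d) = d*(d - 2)*(d + 4)
(2) = (r + 2)*(r^2 - 16) = (r - 4)*(r + 2)*(r + 4)
(3) = (z - 3)*(z - 5)
(4) = (t - 2)*(t^2 - 6*t + 8) = (t - 2)^2*(t - 4)
(5) = (v)*(v^4 - 5*v^3 - v^2 + 5*v) = v*(v - 5)*(v^3 - v) = v^2*(v - 5)*(v^2 - 1) = v^2*(v - 5)*(v - 1)*(v + 1)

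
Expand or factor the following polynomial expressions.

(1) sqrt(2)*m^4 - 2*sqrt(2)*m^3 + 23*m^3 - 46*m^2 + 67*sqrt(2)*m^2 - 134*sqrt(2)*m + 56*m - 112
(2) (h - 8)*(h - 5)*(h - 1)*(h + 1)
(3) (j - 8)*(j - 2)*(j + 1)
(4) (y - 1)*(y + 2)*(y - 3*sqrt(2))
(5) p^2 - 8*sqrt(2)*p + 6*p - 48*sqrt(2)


(1) = (m - 2)*(m + 4*sqrt(2))*(m + 7*sqrt(2))*(sqrt(2)*m + 1)
(2) = h^4 - 13*h^3 + 39*h^2 + 13*h - 40
(3) = j^3 - 9*j^2 + 6*j + 16
(4) = y^3 - 3*sqrt(2)*y^2 + y^2 - 3*sqrt(2)*y - 2*y + 6*sqrt(2)
(5) = (p + 6)*(p - 8*sqrt(2))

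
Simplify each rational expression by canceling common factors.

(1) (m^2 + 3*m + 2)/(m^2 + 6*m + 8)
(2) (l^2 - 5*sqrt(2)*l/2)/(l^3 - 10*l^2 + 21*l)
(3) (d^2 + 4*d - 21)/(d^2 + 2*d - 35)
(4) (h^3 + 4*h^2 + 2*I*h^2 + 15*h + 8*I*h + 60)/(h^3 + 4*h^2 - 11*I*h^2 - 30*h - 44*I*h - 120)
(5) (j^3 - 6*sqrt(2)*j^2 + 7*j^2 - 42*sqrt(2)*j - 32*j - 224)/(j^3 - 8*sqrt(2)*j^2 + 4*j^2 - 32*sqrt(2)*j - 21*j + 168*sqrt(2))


(1) = (m + 1)/(m + 4)
(2) = (2*l - 5*sqrt(2))/(2*l^2 - 20*l + 42)
(3) = (d - 3)/(d - 5)
(4) = (h^2 + 2*I*h + 15)/(h^2 - 11*I*h - 30)
(5) = (j + 2*sqrt(2))/(j - 3)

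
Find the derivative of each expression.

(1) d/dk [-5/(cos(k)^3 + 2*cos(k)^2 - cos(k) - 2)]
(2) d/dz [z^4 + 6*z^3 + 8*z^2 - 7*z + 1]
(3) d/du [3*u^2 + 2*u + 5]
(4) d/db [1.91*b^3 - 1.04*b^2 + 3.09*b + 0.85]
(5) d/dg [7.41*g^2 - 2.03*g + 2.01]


(1) = 5*(-3*cos(k)^2 - 4*cos(k) + 1)/((cos(k) + 2)^2*sin(k)^3)
(2) = 4*z^3 + 18*z^2 + 16*z - 7
(3) = 6*u + 2
(4) = 5.73*b^2 - 2.08*b + 3.09
(5) = 14.82*g - 2.03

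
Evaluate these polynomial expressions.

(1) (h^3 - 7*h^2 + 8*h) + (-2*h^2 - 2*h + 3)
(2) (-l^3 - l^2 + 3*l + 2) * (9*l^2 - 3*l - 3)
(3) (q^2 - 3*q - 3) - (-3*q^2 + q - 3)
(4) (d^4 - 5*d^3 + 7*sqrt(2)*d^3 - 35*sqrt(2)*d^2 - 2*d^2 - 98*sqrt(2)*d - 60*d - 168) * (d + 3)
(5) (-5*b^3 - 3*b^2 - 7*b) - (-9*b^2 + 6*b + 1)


(1) = h^3 - 9*h^2 + 6*h + 3
(2) = -9*l^5 - 6*l^4 + 33*l^3 + 12*l^2 - 15*l - 6
(3) = 4*q^2 - 4*q
(4) = d^5 - 2*d^4 + 7*sqrt(2)*d^4 - 14*sqrt(2)*d^3 - 17*d^3 - 203*sqrt(2)*d^2 - 66*d^2 - 294*sqrt(2)*d - 348*d - 504
(5) = -5*b^3 + 6*b^2 - 13*b - 1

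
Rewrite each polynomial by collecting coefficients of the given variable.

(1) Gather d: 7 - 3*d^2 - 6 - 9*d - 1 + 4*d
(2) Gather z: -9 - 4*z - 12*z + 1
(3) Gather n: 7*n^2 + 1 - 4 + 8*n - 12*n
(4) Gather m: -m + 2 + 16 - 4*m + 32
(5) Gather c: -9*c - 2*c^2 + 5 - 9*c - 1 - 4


(1) = -3*d^2 - 5*d
(2) = -16*z - 8
(3) = 7*n^2 - 4*n - 3
(4) = 50 - 5*m
(5) = -2*c^2 - 18*c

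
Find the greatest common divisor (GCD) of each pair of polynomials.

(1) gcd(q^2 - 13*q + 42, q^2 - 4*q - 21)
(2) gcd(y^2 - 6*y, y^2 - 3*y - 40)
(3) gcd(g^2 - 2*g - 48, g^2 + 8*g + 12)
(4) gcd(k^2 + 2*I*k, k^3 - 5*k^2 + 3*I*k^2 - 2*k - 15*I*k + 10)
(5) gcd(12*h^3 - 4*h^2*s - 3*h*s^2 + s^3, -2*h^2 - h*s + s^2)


(1) = gcd((q - 7)*(q - 6), (q - 7)*(q + 3)) = q - 7
(2) = gcd(y*(y - 6), (y - 8)*(y + 5)) = 1
(3) = g + 6
(4) = k + 2*I
(5) = gcd((-3*h + s)*(-2*h + s)*(2*h + s), (-2*h + s)*(h + s)) = -2*h + s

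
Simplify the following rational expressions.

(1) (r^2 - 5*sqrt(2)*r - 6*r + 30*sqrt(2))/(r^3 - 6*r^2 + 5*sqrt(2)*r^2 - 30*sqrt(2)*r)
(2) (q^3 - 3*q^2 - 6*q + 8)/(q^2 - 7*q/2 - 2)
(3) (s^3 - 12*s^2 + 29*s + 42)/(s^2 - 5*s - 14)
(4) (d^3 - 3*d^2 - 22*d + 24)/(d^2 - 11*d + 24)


(1) = (r - 5*sqrt(2))/(r^2 + 5*sqrt(2)*r)
(2) = (2*q^2 + 2*q - 4)/(2*q + 1)
(3) = (s^2 - 5*s - 6)/(s + 2)
(4) = (d^3 - 3*d^2 - 22*d + 24)/(d^2 - 11*d + 24)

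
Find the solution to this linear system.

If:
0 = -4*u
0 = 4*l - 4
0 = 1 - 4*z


Then:
l = 1
u = 0
z = 1/4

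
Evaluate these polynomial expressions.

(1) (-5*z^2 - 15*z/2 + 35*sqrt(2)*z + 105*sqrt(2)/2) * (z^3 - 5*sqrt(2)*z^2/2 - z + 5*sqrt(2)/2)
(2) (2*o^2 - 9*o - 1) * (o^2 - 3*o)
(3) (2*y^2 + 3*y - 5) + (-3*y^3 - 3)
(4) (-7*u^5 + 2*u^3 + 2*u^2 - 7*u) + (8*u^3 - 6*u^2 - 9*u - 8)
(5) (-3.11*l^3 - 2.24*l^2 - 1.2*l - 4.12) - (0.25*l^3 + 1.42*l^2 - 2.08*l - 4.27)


(1) = -5*z^5 - 15*z^4/2 + 95*sqrt(2)*z^4/2 - 170*z^3 + 285*sqrt(2)*z^3/4 - 255*z^2 - 95*sqrt(2)*z^2/2 - 285*sqrt(2)*z/4 + 175*z + 525/2
(2) = 2*o^4 - 15*o^3 + 26*o^2 + 3*o
(3) = -3*y^3 + 2*y^2 + 3*y - 8
(4) = -7*u^5 + 10*u^3 - 4*u^2 - 16*u - 8
(5) = -3.36*l^3 - 3.66*l^2 + 0.88*l + 0.15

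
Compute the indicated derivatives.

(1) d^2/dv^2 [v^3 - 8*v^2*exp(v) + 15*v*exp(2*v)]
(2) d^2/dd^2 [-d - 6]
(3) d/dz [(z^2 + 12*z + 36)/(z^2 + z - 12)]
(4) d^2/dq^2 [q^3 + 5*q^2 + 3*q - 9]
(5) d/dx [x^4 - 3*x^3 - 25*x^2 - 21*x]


(1) = -8*v^2*exp(v) + 60*v*exp(2*v) - 32*v*exp(v) + 6*v + 60*exp(2*v) - 16*exp(v)
(2) = 0
(3) = (-11*z^2 - 96*z - 180)/(z^4 + 2*z^3 - 23*z^2 - 24*z + 144)
(4) = 6*q + 10
(5) = 4*x^3 - 9*x^2 - 50*x - 21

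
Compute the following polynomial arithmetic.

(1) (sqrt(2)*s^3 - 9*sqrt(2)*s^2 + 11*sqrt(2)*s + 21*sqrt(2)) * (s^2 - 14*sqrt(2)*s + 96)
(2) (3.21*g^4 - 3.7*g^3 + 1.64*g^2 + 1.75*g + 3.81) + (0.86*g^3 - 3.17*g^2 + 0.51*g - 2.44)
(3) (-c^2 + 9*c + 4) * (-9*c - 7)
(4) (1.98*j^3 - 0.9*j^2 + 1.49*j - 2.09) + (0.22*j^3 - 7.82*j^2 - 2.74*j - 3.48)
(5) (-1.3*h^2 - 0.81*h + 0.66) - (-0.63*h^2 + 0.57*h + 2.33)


(1) = sqrt(2)*s^5 - 28*s^4 - 9*sqrt(2)*s^4 + 107*sqrt(2)*s^3 + 252*s^3 - 843*sqrt(2)*s^2 - 308*s^2 - 588*s + 1056*sqrt(2)*s + 2016*sqrt(2)
(2) = 3.21*g^4 - 2.84*g^3 - 1.53*g^2 + 2.26*g + 1.37
(3) = 9*c^3 - 74*c^2 - 99*c - 28
(4) = 2.2*j^3 - 8.72*j^2 - 1.25*j - 5.57
(5) = -0.67*h^2 - 1.38*h - 1.67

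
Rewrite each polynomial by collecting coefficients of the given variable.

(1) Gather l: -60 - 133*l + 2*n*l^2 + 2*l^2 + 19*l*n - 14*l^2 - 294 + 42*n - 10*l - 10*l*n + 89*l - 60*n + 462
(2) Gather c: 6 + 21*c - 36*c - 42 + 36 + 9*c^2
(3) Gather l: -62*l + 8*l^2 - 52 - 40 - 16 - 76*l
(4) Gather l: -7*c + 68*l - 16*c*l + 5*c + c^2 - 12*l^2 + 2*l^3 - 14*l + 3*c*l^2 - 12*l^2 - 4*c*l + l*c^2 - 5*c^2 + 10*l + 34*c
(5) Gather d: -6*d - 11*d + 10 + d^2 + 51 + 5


(1) = l^2*(2*n - 12) + l*(9*n - 54) - 18*n + 108
(2) = 9*c^2 - 15*c
(3) = 8*l^2 - 138*l - 108
(4) = -4*c^2 + 32*c + 2*l^3 + l^2*(3*c - 24) + l*(c^2 - 20*c + 64)
(5) = d^2 - 17*d + 66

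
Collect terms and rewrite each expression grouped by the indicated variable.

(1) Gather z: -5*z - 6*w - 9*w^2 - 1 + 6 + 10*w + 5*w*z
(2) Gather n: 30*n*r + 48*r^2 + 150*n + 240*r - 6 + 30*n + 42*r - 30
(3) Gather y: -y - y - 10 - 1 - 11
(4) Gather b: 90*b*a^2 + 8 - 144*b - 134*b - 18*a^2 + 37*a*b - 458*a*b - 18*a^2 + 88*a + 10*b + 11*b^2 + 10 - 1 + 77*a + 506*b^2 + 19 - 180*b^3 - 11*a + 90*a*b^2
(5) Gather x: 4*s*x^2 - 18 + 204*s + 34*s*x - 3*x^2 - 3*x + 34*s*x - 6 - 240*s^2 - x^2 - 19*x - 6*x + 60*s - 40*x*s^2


(1) = -9*w^2 + 4*w + z*(5*w - 5) + 5
(2) = n*(30*r + 180) + 48*r^2 + 282*r - 36
(3) = -2*y - 22
(4) = -36*a^2 + 154*a - 180*b^3 + b^2*(90*a + 517) + b*(90*a^2 - 421*a - 268) + 36
(5) = -240*s^2 + 264*s + x^2*(4*s - 4) + x*(-40*s^2 + 68*s - 28) - 24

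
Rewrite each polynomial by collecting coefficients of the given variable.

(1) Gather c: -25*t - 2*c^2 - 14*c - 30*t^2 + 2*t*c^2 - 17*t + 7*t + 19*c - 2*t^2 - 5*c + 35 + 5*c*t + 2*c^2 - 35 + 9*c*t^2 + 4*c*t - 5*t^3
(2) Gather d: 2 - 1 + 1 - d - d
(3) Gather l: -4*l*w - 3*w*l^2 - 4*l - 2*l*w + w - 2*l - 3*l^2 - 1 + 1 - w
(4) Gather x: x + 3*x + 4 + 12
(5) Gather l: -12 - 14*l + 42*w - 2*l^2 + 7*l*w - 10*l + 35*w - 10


(1) = 2*c^2*t + c*(9*t^2 + 9*t) - 5*t^3 - 32*t^2 - 35*t
(2) = 2 - 2*d
(3) = l^2*(-3*w - 3) + l*(-6*w - 6)
(4) = 4*x + 16
(5) = -2*l^2 + l*(7*w - 24) + 77*w - 22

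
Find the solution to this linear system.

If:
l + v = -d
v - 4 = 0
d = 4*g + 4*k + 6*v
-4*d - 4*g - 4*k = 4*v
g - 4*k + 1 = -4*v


Then:
d = 8/5
g = -197/25
k = 57/25
l = -28/5
v = 4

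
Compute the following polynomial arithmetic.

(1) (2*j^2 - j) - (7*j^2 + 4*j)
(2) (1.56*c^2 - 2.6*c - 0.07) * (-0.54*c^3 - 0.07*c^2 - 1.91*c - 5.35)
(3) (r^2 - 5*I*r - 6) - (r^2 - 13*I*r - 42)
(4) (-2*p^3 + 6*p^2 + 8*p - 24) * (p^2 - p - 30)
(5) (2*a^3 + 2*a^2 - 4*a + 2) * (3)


(1) = -5*j^2 - 5*j
(2) = -0.8424*c^5 + 1.2948*c^4 - 2.7598*c^3 - 3.3751*c^2 + 14.0437*c + 0.3745
(3) = 8*I*r + 36
(4) = -2*p^5 + 8*p^4 + 62*p^3 - 212*p^2 - 216*p + 720
(5) = 6*a^3 + 6*a^2 - 12*a + 6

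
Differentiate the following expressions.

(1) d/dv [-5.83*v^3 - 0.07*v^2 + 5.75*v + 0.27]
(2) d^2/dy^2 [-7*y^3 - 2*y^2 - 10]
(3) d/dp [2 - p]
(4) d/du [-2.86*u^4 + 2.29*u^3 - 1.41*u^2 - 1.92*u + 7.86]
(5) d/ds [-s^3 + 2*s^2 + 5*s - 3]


(1) = -17.49*v^2 - 0.14*v + 5.75
(2) = -42*y - 4
(3) = -1
(4) = -11.44*u^3 + 6.87*u^2 - 2.82*u - 1.92
(5) = -3*s^2 + 4*s + 5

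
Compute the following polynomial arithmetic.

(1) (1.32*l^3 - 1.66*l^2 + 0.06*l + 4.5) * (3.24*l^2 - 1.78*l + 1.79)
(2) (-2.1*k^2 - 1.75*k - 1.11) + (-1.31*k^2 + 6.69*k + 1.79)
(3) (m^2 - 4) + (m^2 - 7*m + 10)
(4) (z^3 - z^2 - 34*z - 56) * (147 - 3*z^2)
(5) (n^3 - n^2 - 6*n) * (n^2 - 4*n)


(1) = 4.2768*l^5 - 7.728*l^4 + 5.512*l^3 + 11.5018*l^2 - 7.9026*l + 8.055
(2) = -3.41*k^2 + 4.94*k + 0.68
(3) = 2*m^2 - 7*m + 6
(4) = -3*z^5 + 3*z^4 + 249*z^3 + 21*z^2 - 4998*z - 8232
(5) = n^5 - 5*n^4 - 2*n^3 + 24*n^2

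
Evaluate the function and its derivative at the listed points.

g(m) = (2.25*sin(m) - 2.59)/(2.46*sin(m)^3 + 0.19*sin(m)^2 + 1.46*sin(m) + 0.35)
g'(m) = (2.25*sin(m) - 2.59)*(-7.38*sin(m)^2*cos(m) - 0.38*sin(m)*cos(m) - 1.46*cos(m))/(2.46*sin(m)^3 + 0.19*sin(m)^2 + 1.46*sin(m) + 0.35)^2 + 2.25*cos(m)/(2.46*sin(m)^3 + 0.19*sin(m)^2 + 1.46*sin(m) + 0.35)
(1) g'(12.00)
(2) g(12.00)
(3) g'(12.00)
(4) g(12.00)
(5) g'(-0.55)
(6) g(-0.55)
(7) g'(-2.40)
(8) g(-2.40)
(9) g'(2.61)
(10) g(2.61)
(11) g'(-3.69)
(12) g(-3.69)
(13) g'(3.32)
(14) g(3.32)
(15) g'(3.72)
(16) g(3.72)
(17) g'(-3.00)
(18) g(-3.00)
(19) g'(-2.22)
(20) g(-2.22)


(1) = 16.32
(2) = 5.00
(3) = 16.32
(4) = 5.00
(5) = 18.04
(6) = 5.29
(7) = -6.83
(8) = 3.14
(9) = -3.41
(10) = -0.99
(11) = -3.21
(12) = -0.94
(13) = -718.22
(14) = -35.95
(15) = -15.20
(16) = 4.82
(17) = -241.24
(18) = -20.64
(19) = -3.43
(20) = 2.26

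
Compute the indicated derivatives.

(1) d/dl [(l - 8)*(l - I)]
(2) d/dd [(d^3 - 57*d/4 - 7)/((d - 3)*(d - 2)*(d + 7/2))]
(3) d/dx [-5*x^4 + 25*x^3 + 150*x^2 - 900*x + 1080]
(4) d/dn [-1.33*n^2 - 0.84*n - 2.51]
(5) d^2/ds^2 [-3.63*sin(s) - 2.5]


(1) = 2*l - 8 - I
(2) = (-3*d^2 + 32*d - 62)/(2*(d^4 - 10*d^3 + 37*d^2 - 60*d + 36))
(3) = -20*x^3 + 75*x^2 + 300*x - 900
(4) = -2.66*n - 0.84
(5) = 3.63*sin(s)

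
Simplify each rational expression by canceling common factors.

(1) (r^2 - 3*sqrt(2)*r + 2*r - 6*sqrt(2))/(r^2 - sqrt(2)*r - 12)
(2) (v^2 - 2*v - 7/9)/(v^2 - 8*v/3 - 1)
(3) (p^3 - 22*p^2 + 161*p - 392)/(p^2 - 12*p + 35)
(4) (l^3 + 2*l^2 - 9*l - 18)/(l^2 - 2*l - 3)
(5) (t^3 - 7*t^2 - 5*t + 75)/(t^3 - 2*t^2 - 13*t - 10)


(1) = (r + 2)/(r + 2*sqrt(2))
(2) = (3*v - 7)/(3*v - 9)
(3) = (p^2 - 15*p + 56)/(p - 5)
(4) = (l^2 + 5*l + 6)/(l + 1)
(5) = (t^2 - 2*t - 15)/(t^2 + 3*t + 2)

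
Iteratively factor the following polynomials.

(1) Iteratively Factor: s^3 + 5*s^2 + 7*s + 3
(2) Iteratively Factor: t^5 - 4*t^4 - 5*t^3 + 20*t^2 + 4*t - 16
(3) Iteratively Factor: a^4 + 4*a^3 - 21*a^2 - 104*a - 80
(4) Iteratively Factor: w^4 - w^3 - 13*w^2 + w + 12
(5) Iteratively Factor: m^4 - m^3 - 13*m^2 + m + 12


(1) = (s + 1)*(s^2 + 4*s + 3) = (s + 1)^2*(s + 3)
(2) = (t + 2)*(t^4 - 6*t^3 + 7*t^2 + 6*t - 8) = (t - 4)*(t + 2)*(t^3 - 2*t^2 - t + 2) = (t - 4)*(t - 1)*(t + 2)*(t^2 - t - 2) = (t - 4)*(t - 1)*(t + 1)*(t + 2)*(t - 2)
(3) = (a + 4)*(a^3 - 21*a - 20) = (a - 5)*(a + 4)*(a^2 + 5*a + 4) = (a - 5)*(a + 4)^2*(a + 1)
(4) = (w - 4)*(w^3 + 3*w^2 - w - 3) = (w - 4)*(w - 1)*(w^2 + 4*w + 3) = (w - 4)*(w - 1)*(w + 3)*(w + 1)
(5) = (m + 1)*(m^3 - 2*m^2 - 11*m + 12) = (m - 1)*(m + 1)*(m^2 - m - 12) = (m - 1)*(m + 1)*(m + 3)*(m - 4)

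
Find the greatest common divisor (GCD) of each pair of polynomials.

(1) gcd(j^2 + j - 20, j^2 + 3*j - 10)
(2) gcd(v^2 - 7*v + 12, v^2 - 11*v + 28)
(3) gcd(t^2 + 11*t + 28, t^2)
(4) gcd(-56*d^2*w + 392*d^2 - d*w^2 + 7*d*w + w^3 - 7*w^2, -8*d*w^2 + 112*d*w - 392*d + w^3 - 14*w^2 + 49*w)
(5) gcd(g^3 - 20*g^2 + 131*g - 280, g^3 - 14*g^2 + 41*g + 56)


(1) = j + 5
(2) = gcd((v - 4)*(v - 3), (v - 7)*(v - 4)) = v - 4
(3) = 1
(4) = -8*d*w + 56*d + w^2 - 7*w
(5) = gcd((g - 8)*(g - 7)*(g - 5), (g - 8)*(g - 7)*(g + 1)) = g^2 - 15*g + 56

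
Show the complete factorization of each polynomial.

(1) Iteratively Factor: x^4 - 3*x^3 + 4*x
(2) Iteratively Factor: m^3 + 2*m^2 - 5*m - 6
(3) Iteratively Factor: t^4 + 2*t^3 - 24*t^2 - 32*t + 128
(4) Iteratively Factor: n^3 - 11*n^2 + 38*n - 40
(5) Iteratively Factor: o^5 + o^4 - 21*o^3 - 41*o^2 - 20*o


(1) = (x - 2)*(x^3 - x^2 - 2*x) = x*(x - 2)*(x^2 - x - 2) = x*(x - 2)^2*(x + 1)
(2) = (m - 2)*(m^2 + 4*m + 3) = (m - 2)*(m + 1)*(m + 3)
(3) = (t + 4)*(t^3 - 2*t^2 - 16*t + 32) = (t + 4)^2*(t^2 - 6*t + 8) = (t - 4)*(t + 4)^2*(t - 2)
(4) = (n - 2)*(n^2 - 9*n + 20) = (n - 4)*(n - 2)*(n - 5)
(5) = (o)*(o^4 + o^3 - 21*o^2 - 41*o - 20) = o*(o - 5)*(o^3 + 6*o^2 + 9*o + 4) = o*(o - 5)*(o + 1)*(o^2 + 5*o + 4) = o*(o - 5)*(o + 1)*(o + 4)*(o + 1)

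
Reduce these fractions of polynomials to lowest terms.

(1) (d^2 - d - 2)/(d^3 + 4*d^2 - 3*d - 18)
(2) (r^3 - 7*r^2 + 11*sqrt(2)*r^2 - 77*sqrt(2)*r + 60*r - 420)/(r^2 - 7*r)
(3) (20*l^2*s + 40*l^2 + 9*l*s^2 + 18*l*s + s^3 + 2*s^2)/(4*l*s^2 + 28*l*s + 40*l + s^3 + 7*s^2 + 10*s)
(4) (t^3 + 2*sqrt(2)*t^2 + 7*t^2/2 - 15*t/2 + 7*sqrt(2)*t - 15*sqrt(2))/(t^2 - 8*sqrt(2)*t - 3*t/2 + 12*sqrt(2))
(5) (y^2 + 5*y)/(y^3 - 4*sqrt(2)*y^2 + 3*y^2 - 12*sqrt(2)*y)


(1) = (d + 1)/(d^2 + 6*d + 9)
(2) = (r^2 + 11*sqrt(2)*r + 60)/r
(3) = (5*l + s)/(s + 5)
(4) = (4*t^2 + t*(8*sqrt(2) + 20) + 40*sqrt(2))/(4*t - 32*sqrt(2))
(5) = (y + 5)/(y^2 + y*(3 - 4*sqrt(2)) - 12*sqrt(2))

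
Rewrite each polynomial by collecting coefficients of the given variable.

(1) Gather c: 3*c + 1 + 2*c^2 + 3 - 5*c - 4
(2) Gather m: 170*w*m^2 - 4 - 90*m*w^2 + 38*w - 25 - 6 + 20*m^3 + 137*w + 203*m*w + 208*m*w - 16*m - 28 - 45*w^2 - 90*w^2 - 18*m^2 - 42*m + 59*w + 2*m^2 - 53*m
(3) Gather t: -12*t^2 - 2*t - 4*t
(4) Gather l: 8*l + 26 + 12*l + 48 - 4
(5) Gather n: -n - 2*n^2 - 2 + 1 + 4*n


(1) = 2*c^2 - 2*c
(2) = 20*m^3 + m^2*(170*w - 16) + m*(-90*w^2 + 411*w - 111) - 135*w^2 + 234*w - 63
(3) = -12*t^2 - 6*t
(4) = 20*l + 70
(5) = -2*n^2 + 3*n - 1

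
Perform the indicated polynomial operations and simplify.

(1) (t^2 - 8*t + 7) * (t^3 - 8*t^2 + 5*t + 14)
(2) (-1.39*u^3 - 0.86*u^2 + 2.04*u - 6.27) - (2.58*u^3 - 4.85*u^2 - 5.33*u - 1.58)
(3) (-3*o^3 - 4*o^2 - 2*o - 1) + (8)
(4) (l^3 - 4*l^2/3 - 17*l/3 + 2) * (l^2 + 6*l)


(1) = t^5 - 16*t^4 + 76*t^3 - 82*t^2 - 77*t + 98
(2) = -3.97*u^3 + 3.99*u^2 + 7.37*u - 4.69
(3) = -3*o^3 - 4*o^2 - 2*o + 7
(4) = l^5 + 14*l^4/3 - 41*l^3/3 - 32*l^2 + 12*l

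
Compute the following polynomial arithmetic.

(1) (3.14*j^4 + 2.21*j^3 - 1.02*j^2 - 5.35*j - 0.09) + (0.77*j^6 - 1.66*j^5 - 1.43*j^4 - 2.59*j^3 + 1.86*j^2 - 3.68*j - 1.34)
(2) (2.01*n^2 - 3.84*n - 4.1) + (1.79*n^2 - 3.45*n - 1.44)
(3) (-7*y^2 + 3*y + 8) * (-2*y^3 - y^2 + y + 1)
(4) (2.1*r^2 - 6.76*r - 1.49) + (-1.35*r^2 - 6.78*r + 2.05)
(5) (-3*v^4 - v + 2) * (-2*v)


(1) = 0.77*j^6 - 1.66*j^5 + 1.71*j^4 - 0.38*j^3 + 0.84*j^2 - 9.03*j - 1.43
(2) = 3.8*n^2 - 7.29*n - 5.54
(3) = 14*y^5 + y^4 - 26*y^3 - 12*y^2 + 11*y + 8
(4) = 0.75*r^2 - 13.54*r + 0.56
(5) = 6*v^5 + 2*v^2 - 4*v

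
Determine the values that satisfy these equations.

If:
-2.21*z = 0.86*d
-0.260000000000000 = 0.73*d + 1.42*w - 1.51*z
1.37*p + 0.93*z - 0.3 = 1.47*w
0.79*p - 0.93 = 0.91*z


Then:
d = -4.08
p = 3.00
w = 3.60
z = 1.59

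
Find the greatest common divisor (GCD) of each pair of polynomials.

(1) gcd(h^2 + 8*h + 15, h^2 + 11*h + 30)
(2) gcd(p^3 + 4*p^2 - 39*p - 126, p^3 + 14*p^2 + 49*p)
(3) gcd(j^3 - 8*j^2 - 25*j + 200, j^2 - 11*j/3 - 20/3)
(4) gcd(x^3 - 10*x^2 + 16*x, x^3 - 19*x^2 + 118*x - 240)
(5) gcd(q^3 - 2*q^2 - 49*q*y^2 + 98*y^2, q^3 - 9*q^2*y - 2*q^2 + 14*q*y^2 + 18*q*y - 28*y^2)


(1) = h + 5
(2) = gcd((p - 6)*(p + 3)*(p + 7), p*(p + 7)^2) = p + 7
(3) = gcd((j - 8)*(j - 5)*(j + 5), (j - 5)*(j + 4/3)) = j - 5
(4) = x - 8
(5) = gcd((q - 2)*(q - 7*y)*(q + 7*y), (q - 2)*(q - 7*y)*(q - 2*y)) = -q^2 + 7*q*y + 2*q - 14*y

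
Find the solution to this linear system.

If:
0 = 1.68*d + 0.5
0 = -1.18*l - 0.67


Then:
d = -0.30
l = -0.57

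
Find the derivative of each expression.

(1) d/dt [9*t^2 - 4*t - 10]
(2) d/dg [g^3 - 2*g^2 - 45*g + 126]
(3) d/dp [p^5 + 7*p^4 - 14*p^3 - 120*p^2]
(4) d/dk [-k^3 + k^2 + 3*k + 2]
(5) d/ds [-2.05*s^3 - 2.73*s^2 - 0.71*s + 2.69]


(1) = 18*t - 4
(2) = 3*g^2 - 4*g - 45
(3) = p*(5*p^3 + 28*p^2 - 42*p - 240)
(4) = -3*k^2 + 2*k + 3
(5) = -6.15*s^2 - 5.46*s - 0.71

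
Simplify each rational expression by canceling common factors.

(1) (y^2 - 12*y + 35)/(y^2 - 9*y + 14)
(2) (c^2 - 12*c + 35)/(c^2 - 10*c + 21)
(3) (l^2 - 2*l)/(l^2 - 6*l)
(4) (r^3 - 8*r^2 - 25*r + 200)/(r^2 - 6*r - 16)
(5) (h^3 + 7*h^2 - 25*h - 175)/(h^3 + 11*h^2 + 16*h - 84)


(1) = (y - 5)/(y - 2)
(2) = (c - 5)/(c - 3)
(3) = (l - 2)/(l - 6)
(4) = (r^2 - 25)/(r + 2)
(5) = (h^2 - 25)/(h^2 + 4*h - 12)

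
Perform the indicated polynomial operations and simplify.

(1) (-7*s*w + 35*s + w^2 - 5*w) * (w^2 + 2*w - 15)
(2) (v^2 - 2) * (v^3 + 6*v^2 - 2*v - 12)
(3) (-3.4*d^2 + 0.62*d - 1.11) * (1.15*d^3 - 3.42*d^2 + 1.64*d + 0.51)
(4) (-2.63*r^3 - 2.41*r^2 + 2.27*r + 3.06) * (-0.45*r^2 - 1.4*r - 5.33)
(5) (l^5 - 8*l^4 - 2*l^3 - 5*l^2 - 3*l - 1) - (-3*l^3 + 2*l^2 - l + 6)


(1) = -7*s*w^3 + 21*s*w^2 + 175*s*w - 525*s + w^4 - 3*w^3 - 25*w^2 + 75*w
(2) = v^5 + 6*v^4 - 4*v^3 - 24*v^2 + 4*v + 24
(3) = -3.91*d^5 + 12.341*d^4 - 8.9729*d^3 + 3.079*d^2 - 1.5042*d - 0.5661
(4) = 1.1835*r^5 + 4.7665*r^4 + 16.3704*r^3 + 8.2903*r^2 - 16.3831*r - 16.3098
(5) = l^5 - 8*l^4 + l^3 - 7*l^2 - 2*l - 7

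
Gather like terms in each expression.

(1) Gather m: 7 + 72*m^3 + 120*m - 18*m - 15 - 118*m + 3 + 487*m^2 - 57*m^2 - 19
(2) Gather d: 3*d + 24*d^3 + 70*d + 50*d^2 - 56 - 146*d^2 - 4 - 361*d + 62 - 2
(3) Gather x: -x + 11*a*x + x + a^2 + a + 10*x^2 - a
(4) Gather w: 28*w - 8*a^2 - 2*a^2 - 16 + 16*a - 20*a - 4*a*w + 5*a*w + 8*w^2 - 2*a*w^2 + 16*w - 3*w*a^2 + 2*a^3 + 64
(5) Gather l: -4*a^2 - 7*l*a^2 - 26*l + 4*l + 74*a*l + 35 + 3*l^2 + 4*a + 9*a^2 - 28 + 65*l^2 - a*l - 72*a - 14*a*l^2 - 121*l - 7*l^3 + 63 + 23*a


(1) = 72*m^3 + 430*m^2 - 16*m - 24
(2) = 24*d^3 - 96*d^2 - 288*d
(3) = a^2 + 11*a*x + 10*x^2
(4) = 2*a^3 - 10*a^2 - 4*a + w^2*(8 - 2*a) + w*(-3*a^2 + a + 44) + 48
(5) = 5*a^2 - 45*a - 7*l^3 + l^2*(68 - 14*a) + l*(-7*a^2 + 73*a - 143) + 70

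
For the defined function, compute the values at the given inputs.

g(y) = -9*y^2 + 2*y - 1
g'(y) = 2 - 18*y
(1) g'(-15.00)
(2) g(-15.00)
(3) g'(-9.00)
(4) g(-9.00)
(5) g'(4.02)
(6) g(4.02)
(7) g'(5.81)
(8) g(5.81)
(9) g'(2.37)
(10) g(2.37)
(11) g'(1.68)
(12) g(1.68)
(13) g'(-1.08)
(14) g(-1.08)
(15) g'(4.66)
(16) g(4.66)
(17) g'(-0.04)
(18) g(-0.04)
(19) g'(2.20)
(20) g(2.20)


(1) = 272.00
(2) = -2056.00
(3) = 164.00
(4) = -748.00
(5) = -70.36
(6) = -138.40
(7) = -102.58
(8) = -293.18
(9) = -40.66
(10) = -46.81
(11) = -28.24
(12) = -23.04
(13) = 21.44
(14) = -13.66
(15) = -81.88
(16) = -187.12
(17) = 2.72
(18) = -1.09
(19) = -37.60
(20) = -40.16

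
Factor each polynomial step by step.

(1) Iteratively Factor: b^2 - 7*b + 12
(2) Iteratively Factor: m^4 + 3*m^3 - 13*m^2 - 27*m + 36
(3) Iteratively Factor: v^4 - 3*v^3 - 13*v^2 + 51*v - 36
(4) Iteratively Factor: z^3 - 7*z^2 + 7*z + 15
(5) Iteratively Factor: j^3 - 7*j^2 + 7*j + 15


(1) = (b - 4)*(b - 3)
(2) = (m + 4)*(m^3 - m^2 - 9*m + 9) = (m - 1)*(m + 4)*(m^2 - 9) = (m - 1)*(m + 3)*(m + 4)*(m - 3)
(3) = (v - 1)*(v^3 - 2*v^2 - 15*v + 36) = (v - 3)*(v - 1)*(v^2 + v - 12) = (v - 3)^2*(v - 1)*(v + 4)
(4) = (z - 3)*(z^2 - 4*z - 5) = (z - 3)*(z + 1)*(z - 5)
(5) = (j - 3)*(j^2 - 4*j - 5) = (j - 5)*(j - 3)*(j + 1)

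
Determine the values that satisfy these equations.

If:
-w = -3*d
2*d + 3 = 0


Then:
d = -3/2
w = -9/2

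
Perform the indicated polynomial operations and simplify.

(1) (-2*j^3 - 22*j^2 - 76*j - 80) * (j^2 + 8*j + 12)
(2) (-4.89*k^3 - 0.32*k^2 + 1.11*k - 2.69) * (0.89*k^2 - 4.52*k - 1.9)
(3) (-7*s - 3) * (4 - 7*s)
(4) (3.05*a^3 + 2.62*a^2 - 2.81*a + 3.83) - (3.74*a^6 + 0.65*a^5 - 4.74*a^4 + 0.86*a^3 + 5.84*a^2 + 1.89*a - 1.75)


(1) = -2*j^5 - 38*j^4 - 276*j^3 - 952*j^2 - 1552*j - 960
(2) = -4.3521*k^5 + 21.818*k^4 + 11.7253*k^3 - 6.8033*k^2 + 10.0498*k + 5.111
(3) = 49*s^2 - 7*s - 12
(4) = -3.74*a^6 - 0.65*a^5 + 4.74*a^4 + 2.19*a^3 - 3.22*a^2 - 4.7*a + 5.58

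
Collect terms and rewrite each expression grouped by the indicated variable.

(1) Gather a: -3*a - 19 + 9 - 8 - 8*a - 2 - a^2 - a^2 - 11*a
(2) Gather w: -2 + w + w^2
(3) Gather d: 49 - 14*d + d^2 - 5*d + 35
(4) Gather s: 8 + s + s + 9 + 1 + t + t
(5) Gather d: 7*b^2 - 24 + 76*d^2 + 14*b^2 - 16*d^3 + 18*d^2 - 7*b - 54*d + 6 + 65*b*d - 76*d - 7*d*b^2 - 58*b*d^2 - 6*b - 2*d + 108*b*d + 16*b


(1) = -2*a^2 - 22*a - 20
(2) = w^2 + w - 2
(3) = d^2 - 19*d + 84
(4) = 2*s + 2*t + 18
(5) = 21*b^2 + 3*b - 16*d^3 + d^2*(94 - 58*b) + d*(-7*b^2 + 173*b - 132) - 18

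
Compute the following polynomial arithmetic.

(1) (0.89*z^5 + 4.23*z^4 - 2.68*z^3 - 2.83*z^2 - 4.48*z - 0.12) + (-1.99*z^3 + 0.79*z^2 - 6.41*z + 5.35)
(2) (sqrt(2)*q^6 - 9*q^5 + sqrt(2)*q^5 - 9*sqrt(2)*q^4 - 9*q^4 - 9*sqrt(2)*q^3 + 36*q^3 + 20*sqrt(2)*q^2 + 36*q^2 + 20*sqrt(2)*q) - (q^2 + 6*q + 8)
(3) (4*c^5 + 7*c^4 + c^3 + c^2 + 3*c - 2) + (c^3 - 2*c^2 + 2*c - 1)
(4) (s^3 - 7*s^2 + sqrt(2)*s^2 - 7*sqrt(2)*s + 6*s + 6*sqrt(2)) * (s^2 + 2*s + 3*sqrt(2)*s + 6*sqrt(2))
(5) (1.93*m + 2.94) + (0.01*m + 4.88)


(1) = 0.89*z^5 + 4.23*z^4 - 4.67*z^3 - 2.04*z^2 - 10.89*z + 5.23
(2) = sqrt(2)*q^6 - 9*q^5 + sqrt(2)*q^5 - 9*sqrt(2)*q^4 - 9*q^4 - 9*sqrt(2)*q^3 + 36*q^3 + 20*sqrt(2)*q^2 + 35*q^2 - 6*q + 20*sqrt(2)*q - 8
(3) = 4*c^5 + 7*c^4 + 2*c^3 - c^2 + 5*c - 3
(4) = s^5 - 5*s^4 + 4*sqrt(2)*s^4 - 20*sqrt(2)*s^3 - 2*s^3 - 32*sqrt(2)*s^2 - 18*s^2 - 48*s + 48*sqrt(2)*s + 72
(5) = 1.94*m + 7.82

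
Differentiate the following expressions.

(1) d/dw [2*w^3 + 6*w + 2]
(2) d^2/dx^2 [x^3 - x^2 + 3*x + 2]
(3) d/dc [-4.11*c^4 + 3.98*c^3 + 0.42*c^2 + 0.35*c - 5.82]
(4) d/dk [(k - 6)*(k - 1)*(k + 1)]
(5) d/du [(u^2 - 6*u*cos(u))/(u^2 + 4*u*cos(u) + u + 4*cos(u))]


(1) = 6*w^2 + 6
(2) = 6*x - 2
(3) = -16.44*c^3 + 11.94*c^2 + 0.84*c + 0.35
(4) = 3*k^2 - 12*k - 1
(5) = (10*u^3*sin(u) + 10*sqrt(2)*u^2*sin(u + pi/4) + u^2 + 8*u*cos(u) - 24*cos(u)^2)/((u + 1)^2*(u + 4*cos(u))^2)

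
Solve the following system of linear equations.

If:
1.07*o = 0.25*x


Then:
o = 0.233644859813084*x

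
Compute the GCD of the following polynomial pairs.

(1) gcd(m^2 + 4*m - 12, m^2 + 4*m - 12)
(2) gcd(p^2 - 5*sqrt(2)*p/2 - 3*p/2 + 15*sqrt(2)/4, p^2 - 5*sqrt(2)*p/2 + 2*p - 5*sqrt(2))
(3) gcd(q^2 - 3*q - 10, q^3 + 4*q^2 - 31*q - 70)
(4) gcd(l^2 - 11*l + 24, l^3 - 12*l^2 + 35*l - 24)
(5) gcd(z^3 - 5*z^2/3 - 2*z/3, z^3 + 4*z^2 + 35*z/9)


(1) = m^2 + 4*m - 12
(2) = p - 5*sqrt(2)/2
(3) = gcd((q - 5)*(q + 2), (q - 5)*(q + 2)*(q + 7)) = q^2 - 3*q - 10
(4) = gcd((l - 8)*(l - 3), (l - 8)*(l - 3)*(l - 1)) = l^2 - 11*l + 24
(5) = z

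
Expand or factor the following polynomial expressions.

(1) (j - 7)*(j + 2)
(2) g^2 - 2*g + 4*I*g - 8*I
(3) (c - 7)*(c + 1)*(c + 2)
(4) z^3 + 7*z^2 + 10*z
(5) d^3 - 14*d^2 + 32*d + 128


(1) = j^2 - 5*j - 14
(2) = (g - 2)*(g + 4*I)
(3) = c^3 - 4*c^2 - 19*c - 14
(4) = z*(z + 2)*(z + 5)
(5) = (d - 8)^2*(d + 2)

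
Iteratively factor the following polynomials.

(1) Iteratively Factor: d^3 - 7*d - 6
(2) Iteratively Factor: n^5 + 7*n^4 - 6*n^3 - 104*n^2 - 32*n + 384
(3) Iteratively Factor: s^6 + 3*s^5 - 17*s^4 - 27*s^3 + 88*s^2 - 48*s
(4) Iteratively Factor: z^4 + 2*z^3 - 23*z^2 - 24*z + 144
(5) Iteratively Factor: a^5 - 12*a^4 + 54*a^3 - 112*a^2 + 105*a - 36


(1) = (d + 2)*(d^2 - 2*d - 3) = (d - 3)*(d + 2)*(d + 1)
(2) = (n + 4)*(n^4 + 3*n^3 - 18*n^2 - 32*n + 96) = (n - 2)*(n + 4)*(n^3 + 5*n^2 - 8*n - 48) = (n - 2)*(n + 4)^2*(n^2 + n - 12) = (n - 2)*(n + 4)^3*(n - 3)
(3) = (s - 3)*(s^5 + 6*s^4 + s^3 - 24*s^2 + 16*s) = (s - 3)*(s - 1)*(s^4 + 7*s^3 + 8*s^2 - 16*s) = s*(s - 3)*(s - 1)*(s^3 + 7*s^2 + 8*s - 16) = s*(s - 3)*(s - 1)*(s + 4)*(s^2 + 3*s - 4) = s*(s - 3)*(s - 1)^2*(s + 4)*(s + 4)
(4) = (z - 3)*(z^3 + 5*z^2 - 8*z - 48) = (z - 3)*(z + 4)*(z^2 + z - 12) = (z - 3)^2*(z + 4)*(z + 4)
(5) = (a - 3)*(a^4 - 9*a^3 + 27*a^2 - 31*a + 12) = (a - 3)^2*(a^3 - 6*a^2 + 9*a - 4) = (a - 3)^2*(a - 1)*(a^2 - 5*a + 4) = (a - 3)^2*(a - 1)^2*(a - 4)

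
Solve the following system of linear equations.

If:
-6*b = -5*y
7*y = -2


Then:
b = -5/21
y = -2/7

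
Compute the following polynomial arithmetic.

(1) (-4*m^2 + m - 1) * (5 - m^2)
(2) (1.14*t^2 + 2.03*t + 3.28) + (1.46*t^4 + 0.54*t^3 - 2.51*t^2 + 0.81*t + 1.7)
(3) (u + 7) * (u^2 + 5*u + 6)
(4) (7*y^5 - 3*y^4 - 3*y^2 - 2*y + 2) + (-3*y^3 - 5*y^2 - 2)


(1) = 4*m^4 - m^3 - 19*m^2 + 5*m - 5
(2) = 1.46*t^4 + 0.54*t^3 - 1.37*t^2 + 2.84*t + 4.98
(3) = u^3 + 12*u^2 + 41*u + 42
(4) = 7*y^5 - 3*y^4 - 3*y^3 - 8*y^2 - 2*y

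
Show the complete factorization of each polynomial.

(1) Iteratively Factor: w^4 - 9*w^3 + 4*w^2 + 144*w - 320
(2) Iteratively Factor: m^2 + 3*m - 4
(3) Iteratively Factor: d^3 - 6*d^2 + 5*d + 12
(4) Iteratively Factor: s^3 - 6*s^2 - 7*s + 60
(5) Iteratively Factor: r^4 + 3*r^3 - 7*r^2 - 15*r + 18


(1) = (w - 4)*(w^3 - 5*w^2 - 16*w + 80) = (w - 5)*(w - 4)*(w^2 - 16) = (w - 5)*(w - 4)*(w + 4)*(w - 4)
(2) = (m + 4)*(m - 1)
(3) = (d - 3)*(d^2 - 3*d - 4) = (d - 4)*(d - 3)*(d + 1)
(4) = (s - 5)*(s^2 - s - 12) = (s - 5)*(s + 3)*(s - 4)
(5) = (r + 3)*(r^3 - 7*r + 6) = (r - 1)*(r + 3)*(r^2 + r - 6) = (r - 1)*(r + 3)^2*(r - 2)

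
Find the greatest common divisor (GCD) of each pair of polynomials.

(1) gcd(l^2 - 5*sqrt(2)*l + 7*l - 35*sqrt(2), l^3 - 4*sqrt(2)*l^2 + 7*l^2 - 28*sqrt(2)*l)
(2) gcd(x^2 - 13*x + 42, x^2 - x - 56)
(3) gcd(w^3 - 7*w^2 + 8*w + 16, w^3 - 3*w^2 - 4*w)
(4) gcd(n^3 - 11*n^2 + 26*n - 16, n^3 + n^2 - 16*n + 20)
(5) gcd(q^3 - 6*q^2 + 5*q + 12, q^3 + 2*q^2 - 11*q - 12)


(1) = gcd((l + 7)*(l - 5*sqrt(2)), l*(l + 7)*(l - 4*sqrt(2))) = l + 7
(2) = 1
(3) = w^2 - 3*w - 4
(4) = gcd((n - 8)*(n - 2)*(n - 1), (n - 2)^2*(n + 5)) = n - 2
(5) = gcd((q - 4)*(q - 3)*(q + 1), (q - 3)*(q + 1)*(q + 4)) = q^2 - 2*q - 3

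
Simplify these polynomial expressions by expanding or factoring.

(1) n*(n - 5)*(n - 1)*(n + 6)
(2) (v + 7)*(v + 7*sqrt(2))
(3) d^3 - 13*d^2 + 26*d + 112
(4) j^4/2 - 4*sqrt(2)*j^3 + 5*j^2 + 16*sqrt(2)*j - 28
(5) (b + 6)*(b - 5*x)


(1) = n^4 - 31*n^2 + 30*n
(2) = v^2 + 7*v + 7*sqrt(2)*v + 49*sqrt(2)
(3) = (d - 8)*(d - 7)*(d + 2)
(4) = (j/2 + 1)*(j - 2)*(j - 7*sqrt(2))*(j - sqrt(2))
(5) = b^2 - 5*b*x + 6*b - 30*x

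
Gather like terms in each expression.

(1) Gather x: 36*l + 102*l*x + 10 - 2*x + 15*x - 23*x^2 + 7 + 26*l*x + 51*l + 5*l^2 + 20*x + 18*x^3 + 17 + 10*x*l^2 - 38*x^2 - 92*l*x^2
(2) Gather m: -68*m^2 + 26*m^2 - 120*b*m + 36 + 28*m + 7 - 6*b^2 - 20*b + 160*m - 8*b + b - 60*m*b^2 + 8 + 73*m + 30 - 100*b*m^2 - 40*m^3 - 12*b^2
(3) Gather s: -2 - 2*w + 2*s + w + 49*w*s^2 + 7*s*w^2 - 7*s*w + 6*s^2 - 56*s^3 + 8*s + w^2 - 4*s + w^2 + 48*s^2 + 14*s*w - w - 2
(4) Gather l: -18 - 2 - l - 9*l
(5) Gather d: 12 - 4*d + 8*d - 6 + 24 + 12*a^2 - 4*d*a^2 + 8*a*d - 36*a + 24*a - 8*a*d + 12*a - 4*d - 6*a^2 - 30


(1) = 5*l^2 + 87*l + 18*x^3 + x^2*(-92*l - 61) + x*(10*l^2 + 128*l + 33) + 34
(2) = -18*b^2 - 27*b - 40*m^3 + m^2*(-100*b - 42) + m*(-60*b^2 - 120*b + 261) + 81
(3) = -56*s^3 + s^2*(49*w + 54) + s*(7*w^2 + 7*w + 6) + 2*w^2 - 2*w - 4
(4) = -10*l - 20
(5) = -4*a^2*d + 6*a^2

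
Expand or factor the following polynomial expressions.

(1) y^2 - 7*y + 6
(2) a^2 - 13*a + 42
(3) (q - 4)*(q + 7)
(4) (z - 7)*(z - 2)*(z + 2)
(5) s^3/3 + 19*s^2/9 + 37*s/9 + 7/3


(1) = (y - 6)*(y - 1)
(2) = (a - 7)*(a - 6)
(3) = q^2 + 3*q - 28
(4) = z^3 - 7*z^2 - 4*z + 28
(5) = (s/3 + 1)*(s + 1)*(s + 7/3)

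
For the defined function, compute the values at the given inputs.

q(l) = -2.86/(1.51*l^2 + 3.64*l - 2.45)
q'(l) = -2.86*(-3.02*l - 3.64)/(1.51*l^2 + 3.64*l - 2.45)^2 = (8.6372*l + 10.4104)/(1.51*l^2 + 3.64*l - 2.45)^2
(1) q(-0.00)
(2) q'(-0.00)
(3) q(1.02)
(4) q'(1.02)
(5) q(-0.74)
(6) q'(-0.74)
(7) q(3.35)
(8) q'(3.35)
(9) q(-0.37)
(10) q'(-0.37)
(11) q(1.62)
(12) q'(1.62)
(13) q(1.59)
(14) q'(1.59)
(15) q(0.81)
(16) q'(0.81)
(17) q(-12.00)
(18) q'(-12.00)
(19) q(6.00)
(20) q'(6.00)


(1) = 1.17
(2) = 1.73
(3) = -1.01
(4) = 2.39
(5) = 0.66
(6) = 0.22
(7) = -0.11
(8) = 0.06
(9) = 0.80
(10) = 0.56
(11) = -0.39
(12) = 0.44
(13) = -0.40
(14) = 0.47
(15) = -1.92
(16) = 7.85
(17) = -0.02
(18) = -0.00
(19) = -0.04
(20) = 0.01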